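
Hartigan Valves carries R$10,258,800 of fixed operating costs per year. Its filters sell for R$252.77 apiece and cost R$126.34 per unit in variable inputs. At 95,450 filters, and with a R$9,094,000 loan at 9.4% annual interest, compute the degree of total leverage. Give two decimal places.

Contribution at this volume is 95,450 × R$126.43 = R$12,067,743.50.
EBIT = R$12,067,743.50 − R$10,258,800 = R$1,808,943.50. Interest = R$854,836.00, so EBIT − I = R$954,107.50.
Degree of total leverage = total CM / (EBIT − interest) = R$12,067,743.50 / R$954,107.50 = 12.6482.

12.65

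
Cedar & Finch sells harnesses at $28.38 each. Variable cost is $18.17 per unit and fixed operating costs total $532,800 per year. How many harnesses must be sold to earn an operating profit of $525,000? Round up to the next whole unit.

Each unit contributes $28.38 − $18.17 = $10.21.
Units = (FC + target) / CM = ($532,800 + $525,000) / $10.21 = 103,604.31, so 103,605 harnesses.

103,605 harnesses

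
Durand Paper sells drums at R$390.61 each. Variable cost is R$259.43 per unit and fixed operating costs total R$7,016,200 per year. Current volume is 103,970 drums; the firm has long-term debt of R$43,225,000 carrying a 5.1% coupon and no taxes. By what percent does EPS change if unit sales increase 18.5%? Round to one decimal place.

At 103,970 units, contribution = 103,970 × R$131.18 = R$13,638,784.60.
EBIT = R$13,638,784.60 − R$7,016,200 = R$6,622,584.60.
Interest = R$2,204,475.00, so EBIT − I = R$4,418,109.60.
DCL = total CM / (EBIT − I) = R$13,638,784.60 / R$4,418,109.60 = 3.0870.
%ΔEPS = DCL × %ΔSales = 3.0870 × +18.5% = +57.1%.

+57.1%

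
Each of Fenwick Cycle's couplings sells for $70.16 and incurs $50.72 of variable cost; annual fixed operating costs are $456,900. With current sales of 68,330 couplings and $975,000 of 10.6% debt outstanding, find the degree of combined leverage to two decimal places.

1.73

Total contribution margin = 68,330 × $19.44 = $1,328,335.20.
Subtracting fixed costs: EBIT = $1,328,335.20 − $456,900 = $871,435.20. Interest = $103,350.00, so EBIT − I = $768,085.20.
DCL = contribution ÷ (EBIT − I) = $1,328,335.20 ÷ $768,085.20 = 1.7294.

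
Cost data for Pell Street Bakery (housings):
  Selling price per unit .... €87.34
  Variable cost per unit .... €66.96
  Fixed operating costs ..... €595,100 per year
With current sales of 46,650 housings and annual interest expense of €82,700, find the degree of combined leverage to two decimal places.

3.48

At 46,650 units, contribution = 46,650 × €20.38 = €950,727.00.
Operating income = contribution − fixed costs = €950,727.00 − €595,100 = €355,627.00. Interest = €82,700.00.
DOL = €950,727.00 ÷ €355,627.00 = 2.6734; DFL = €355,627.00 ÷ €272,927.00 = 1.3030.
DCL = DOL × DFL = 2.6734 × 1.3030 = 3.4834.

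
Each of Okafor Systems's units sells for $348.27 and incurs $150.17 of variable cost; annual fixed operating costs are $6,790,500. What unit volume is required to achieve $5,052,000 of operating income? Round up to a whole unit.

Unit CM = price − variable cost = $348.27 − $150.17 = $198.10.
Need Q such that Q × $198.10 − $6,790,500 = $5,052,000, i.e. Q = $11,842,500 / $198.10 = 59,780.41 → 59,781.

59,781 units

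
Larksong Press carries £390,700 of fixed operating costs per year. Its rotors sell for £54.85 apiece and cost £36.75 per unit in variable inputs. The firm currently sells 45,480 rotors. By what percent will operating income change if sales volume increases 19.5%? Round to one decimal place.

+37.1%

At 45,480 units, contribution = 45,480 × £18.10 = £823,188.00.
EBIT = £823,188.00 − £390,700 = £432,488.00.
DOL = contribution ÷ EBIT = £823,188.00 ÷ £432,488.00 = 1.9034.
So EBIT moves 1.9034 × (+19.5%) = +37.1%.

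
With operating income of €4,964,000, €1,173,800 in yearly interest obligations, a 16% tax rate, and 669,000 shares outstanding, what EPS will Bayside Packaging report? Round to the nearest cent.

€4.76

Interest = €1,173,800.00, so EBT = €4,964,000 − €1,173,800.00 = €3,790,200.00.
After tax at 16%: net income = €3,790,200.00 × 0.84 = €3,183,768.00.
EPS = €3,183,768.00 ÷ 669,000 = €4.76.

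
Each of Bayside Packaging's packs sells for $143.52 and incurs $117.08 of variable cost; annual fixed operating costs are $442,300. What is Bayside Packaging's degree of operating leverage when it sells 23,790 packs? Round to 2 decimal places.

3.37

Contribution at this volume is 23,790 × $26.44 = $629,007.60.
Operating income = contribution − fixed costs = $629,007.60 − $442,300 = $186,707.60.
Degree of operating leverage = $629,007.60 / $186,707.60 = 3.3689.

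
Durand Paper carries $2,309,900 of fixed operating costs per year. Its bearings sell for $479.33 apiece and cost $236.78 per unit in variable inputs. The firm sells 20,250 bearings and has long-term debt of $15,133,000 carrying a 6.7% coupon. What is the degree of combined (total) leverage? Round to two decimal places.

Total contribution margin = 20,250 × $242.55 = $4,911,637.50.
Subtracting fixed costs: EBIT = $4,911,637.50 − $2,309,900 = $2,601,737.50. Interest = $1,013,911.00, so EBIT − I = $1,587,826.50.
DCL = contribution ÷ (EBIT − I) = $4,911,637.50 ÷ $1,587,826.50 = 3.0933.

3.09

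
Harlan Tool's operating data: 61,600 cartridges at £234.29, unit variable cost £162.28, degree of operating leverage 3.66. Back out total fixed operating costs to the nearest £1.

£3,223,844

Contribution at this volume is 61,600 × £72.01 = £4,435,816.00.
DOL = contribution / EBIT, so EBIT = £4,435,816.00 / 3.66 = £1,211,971.58.
And FC = contribution − EBIT = £4,435,816.00 − £1,211,971.58 = £3,223,844.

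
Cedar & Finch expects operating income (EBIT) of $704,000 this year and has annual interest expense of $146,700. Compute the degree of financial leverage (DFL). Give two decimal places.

1.26

Annual interest charges come to $146,700.00.
DFL = EBIT ÷ (EBIT − I) = $704,000 ÷ ($704,000 − $146,700.00) = $704,000 ÷ $557,300.00 = 1.2632.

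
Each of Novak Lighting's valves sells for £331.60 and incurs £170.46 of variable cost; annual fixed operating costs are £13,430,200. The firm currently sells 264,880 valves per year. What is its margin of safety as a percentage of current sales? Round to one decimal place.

Unit CM = price − variable cost = £331.60 − £170.46 = £161.14. Break-even units = £13,430,200 ÷ £161.14 = 83,344.92; break-even revenue = 83,344.92 × £331.60 = £27,637,174.63.
Current sales = 264,880 × £331.60 = £87,834,208.00.
Margin of safety = (£87,834,208.00 − £27,637,174.63) ÷ £87,834,208.00 = 68.5%.

68.5%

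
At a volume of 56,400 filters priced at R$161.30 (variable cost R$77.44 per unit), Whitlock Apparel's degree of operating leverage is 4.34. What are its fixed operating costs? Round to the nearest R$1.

At 56,400 units, contribution = 56,400 × R$83.86 = R$4,729,704.00.
DOL = contribution / EBIT, so EBIT = R$4,729,704.00 / 4.34 = R$1,089,793.55.
Fixed costs = CM − EBIT = R$4,729,704.00 − R$1,089,793.55 = R$3,639,910.

R$3,639,910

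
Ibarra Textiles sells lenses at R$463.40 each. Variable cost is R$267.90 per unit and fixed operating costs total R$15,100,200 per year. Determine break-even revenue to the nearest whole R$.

CM per unit = R$463.40 − R$267.90 = R$195.50; CM ratio = R$195.50 / R$463.40 = 0.4219.
Break-even revenue = fixed costs × price ÷ CM = R$15,100,200 × R$463.40 ÷ R$195.50 = R$35,792,495.

R$35,792,495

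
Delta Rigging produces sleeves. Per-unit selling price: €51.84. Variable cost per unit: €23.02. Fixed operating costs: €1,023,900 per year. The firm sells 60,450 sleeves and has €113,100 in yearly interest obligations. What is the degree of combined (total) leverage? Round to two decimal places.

2.88

Contribution at this volume is 60,450 × €28.82 = €1,742,169.00.
EBIT = €1,742,169.00 − €1,023,900 = €718,269.00. Interest = €113,100.00, so EBIT − I = €605,169.00.
DCL = contribution ÷ (EBIT − I) = €1,742,169.00 ÷ €605,169.00 = 2.8788.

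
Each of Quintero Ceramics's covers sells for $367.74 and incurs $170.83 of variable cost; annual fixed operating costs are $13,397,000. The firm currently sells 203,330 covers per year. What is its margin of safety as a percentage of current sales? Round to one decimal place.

Each unit contributes $367.74 − $170.83 = $196.91. Break-even units = $13,397,000 ÷ $196.91 = 68,036.16; break-even revenue = 68,036.16 × $367.74 = $25,019,616.98.
Current sales = 203,330 × $367.74 = $74,772,574.20.
Margin of safety = ($74,772,574.20 − $25,019,616.98) ÷ $74,772,574.20 = 66.5%.

66.5%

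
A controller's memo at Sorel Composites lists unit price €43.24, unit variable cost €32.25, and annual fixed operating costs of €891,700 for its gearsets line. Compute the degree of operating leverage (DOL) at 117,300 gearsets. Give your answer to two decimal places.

3.24

Contribution at this volume is 117,300 × €10.99 = €1,289,127.00.
EBIT = €1,289,127.00 − €891,700 = €397,427.00.
Degree of operating leverage = €1,289,127.00 / €397,427.00 = 3.2437.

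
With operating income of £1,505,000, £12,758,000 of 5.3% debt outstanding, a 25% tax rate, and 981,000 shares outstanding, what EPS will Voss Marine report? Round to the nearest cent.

Interest = £676,174.00, so EBT = £1,505,000 − £676,174.00 = £828,826.00.
Net income = £828,826.00 × (1 − 0.25) = £621,619.50.
EPS = £621,619.50 ÷ 981,000 = £0.63.

£0.63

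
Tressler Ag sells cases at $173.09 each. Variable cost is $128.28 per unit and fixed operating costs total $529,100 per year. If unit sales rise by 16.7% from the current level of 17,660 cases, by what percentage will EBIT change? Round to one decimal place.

+50.4%

Total contribution margin = 17,660 × $44.81 = $791,344.60.
Operating income = contribution − fixed costs = $791,344.60 − $529,100 = $262,244.60.
Degree of operating leverage = $791,344.60 / $262,244.60 = 3.0176.
%ΔEBIT = DOL × %ΔSales = 3.0176 × +16.7% = +50.4%.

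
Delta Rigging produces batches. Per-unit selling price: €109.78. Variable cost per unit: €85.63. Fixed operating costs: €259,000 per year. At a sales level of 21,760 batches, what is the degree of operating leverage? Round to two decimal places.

At 21,760 units, contribution = 21,760 × €24.15 = €525,504.00.
EBIT = €525,504.00 − €259,000 = €266,504.00.
Degree of operating leverage = €525,504.00 / €266,504.00 = 1.9718.

1.97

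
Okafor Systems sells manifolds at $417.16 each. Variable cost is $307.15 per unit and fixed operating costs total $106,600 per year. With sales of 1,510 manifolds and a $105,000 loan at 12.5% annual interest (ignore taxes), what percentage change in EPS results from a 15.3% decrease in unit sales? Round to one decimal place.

Total contribution margin = 1,510 × $110.01 = $166,115.10.
Operating income = contribution − fixed costs = $166,115.10 − $106,600 = $59,515.10.
After interest of $13,125.00, pre-tax earnings = $46,390.10.
Degree of combined leverage = contribution ÷ (EBIT − I) = $166,115.10 ÷ $46,390.10 = 3.5808.
EPS therefore changes by 3.5808 × (-15.3%) = -54.8%.

-54.8%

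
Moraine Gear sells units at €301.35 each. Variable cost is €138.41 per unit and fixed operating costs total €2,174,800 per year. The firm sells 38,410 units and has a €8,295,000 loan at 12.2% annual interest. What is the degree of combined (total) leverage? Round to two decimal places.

2.04

Contribution at this volume is 38,410 × €162.94 = €6,258,525.40.
Operating income = contribution − fixed costs = €6,258,525.40 − €2,174,800 = €4,083,725.40. Interest = €1,011,990.00.
DOL = €6,258,525.40 ÷ €4,083,725.40 = 1.5326; DFL = €4,083,725.40 ÷ €3,071,735.40 = 1.3295.
DCL = DOL × DFL = 1.5326 × 1.3295 = 2.0376.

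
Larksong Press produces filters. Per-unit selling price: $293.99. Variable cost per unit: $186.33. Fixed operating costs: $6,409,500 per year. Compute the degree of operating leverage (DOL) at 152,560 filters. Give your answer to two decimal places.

1.64

Total contribution margin = 152,560 × $107.66 = $16,424,609.60.
Subtracting fixed costs: EBIT = $16,424,609.60 − $6,409,500 = $10,015,109.60.
Degree of operating leverage = $16,424,609.60 / $10,015,109.60 = 1.6400.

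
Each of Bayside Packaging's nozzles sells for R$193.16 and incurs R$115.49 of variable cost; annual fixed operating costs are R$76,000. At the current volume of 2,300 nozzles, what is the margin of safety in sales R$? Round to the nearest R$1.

Each unit contributes R$193.16 − R$115.49 = R$77.67. Break-even units = R$76,000 ÷ R$77.67 = 978.50; break-even revenue = 978.50 × R$193.16 = R$189,006.82.
Actual sales revenue = 2,300 × R$193.16 = R$444,268.00.
Margin of safety = R$444,268.00 − R$189,006.82 = R$255,261.

R$255,261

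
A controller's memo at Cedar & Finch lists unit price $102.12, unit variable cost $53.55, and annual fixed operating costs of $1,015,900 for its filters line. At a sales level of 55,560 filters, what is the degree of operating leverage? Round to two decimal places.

At 55,560 units, contribution = 55,560 × $48.57 = $2,698,549.20.
Operating income = contribution − fixed costs = $2,698,549.20 − $1,015,900 = $1,682,649.20.
DOL = contribution ÷ EBIT = $2,698,549.20 ÷ $1,682,649.20 = 1.6038.

1.60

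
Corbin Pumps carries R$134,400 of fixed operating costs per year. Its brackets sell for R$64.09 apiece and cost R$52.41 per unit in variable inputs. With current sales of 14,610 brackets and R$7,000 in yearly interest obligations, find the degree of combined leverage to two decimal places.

At 14,610 units, contribution = 14,610 × R$11.68 = R$170,644.80.
EBIT = R$170,644.80 − R$134,400 = R$36,244.80. Interest = R$7,000.00.
DOL = R$170,644.80 ÷ R$36,244.80 = 4.7081; DFL = R$36,244.80 ÷ R$29,244.80 = 1.2394.
DCL = DOL × DFL = 4.7081 × 1.2394 = 5.8352.

5.84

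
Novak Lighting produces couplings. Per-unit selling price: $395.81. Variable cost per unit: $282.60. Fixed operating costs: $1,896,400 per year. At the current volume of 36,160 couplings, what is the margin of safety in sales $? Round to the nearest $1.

$7,682,209

Contribution margin per unit = $395.81 − $282.60 = $113.21. Break-even units = $1,896,400 ÷ $113.21 = 16,751.17; break-even revenue = 16,751.17 × $395.81 = $6,630,280.75.
Current sales = 36,160 × $395.81 = $14,312,489.60.
Margin of safety = $14,312,489.60 − $6,630,280.75 = $7,682,209.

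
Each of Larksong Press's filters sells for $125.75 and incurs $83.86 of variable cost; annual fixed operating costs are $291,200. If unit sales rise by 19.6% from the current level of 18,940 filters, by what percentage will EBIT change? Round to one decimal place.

Total contribution margin = 18,940 × $41.89 = $793,396.60.
Operating income = contribution − fixed costs = $793,396.60 − $291,200 = $502,196.60.
So DOL = total CM / EBIT = $793,396.60 / $502,196.60 = 1.5799.
%ΔEBIT = DOL × %ΔSales = 1.5799 × +19.6% = +31.0%.

+31.0%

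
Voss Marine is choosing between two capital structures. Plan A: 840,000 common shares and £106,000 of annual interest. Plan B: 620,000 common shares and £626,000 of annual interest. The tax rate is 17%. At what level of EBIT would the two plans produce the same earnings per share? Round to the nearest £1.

Set EPS_A = EPS_B: (EBIT − £106,000)(1 − 0.17) ÷ 840,000 = (EBIT − £626,000)(1 − 0.17) ÷ 620,000.
The (1 − t) factor cancels: (EBIT − 106,000) × 620,000 = (EBIT − 626,000) × 840,000.
Solving, EBIT = (626,000·840,000 − 106,000·620,000) / (840,000 − 620,000) = 460,120,000,000 / 220,000 = 2,091,454.55.

£2,091,455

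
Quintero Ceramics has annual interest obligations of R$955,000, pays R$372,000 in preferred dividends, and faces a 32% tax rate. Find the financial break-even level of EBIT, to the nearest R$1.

R$1,502,059

Grossing the preferred dividend up to pre-tax terms: R$372,000 / (1 − 0.32) = R$547,058.82.
EPS = 0 when EBIT covers interest plus the pre-tax preferred burden: R$955,000 + R$547,058.82 = R$1,502,058.82.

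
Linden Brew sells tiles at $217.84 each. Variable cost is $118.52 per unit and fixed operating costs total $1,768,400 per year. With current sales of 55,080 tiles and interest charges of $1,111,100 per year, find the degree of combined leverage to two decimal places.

2.11

Total contribution margin = 55,080 × $99.32 = $5,470,545.60.
Subtracting fixed costs: EBIT = $5,470,545.60 − $1,768,400 = $3,702,145.60. Interest = $1,111,100.00, so EBIT − I = $2,591,045.60.
Degree of total leverage = total CM / (EBIT − interest) = $5,470,545.60 / $2,591,045.60 = 2.1113.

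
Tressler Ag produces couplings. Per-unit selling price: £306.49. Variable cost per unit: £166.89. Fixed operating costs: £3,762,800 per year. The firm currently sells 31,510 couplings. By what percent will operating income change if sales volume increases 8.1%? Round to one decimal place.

+56.0%

Total contribution margin = 31,510 × £139.60 = £4,398,796.00.
EBIT = £4,398,796.00 − £3,762,800 = £635,996.00.
DOL = contribution ÷ EBIT = £4,398,796.00 ÷ £635,996.00 = 6.9164.
Operating income changes by 6.9164 × +8.1% = +56.0%.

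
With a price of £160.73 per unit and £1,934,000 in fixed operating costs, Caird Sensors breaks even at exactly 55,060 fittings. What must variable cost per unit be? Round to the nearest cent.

Contribution per unit must be FC / Q = £1,934,000 / 55,060 = £35.1253.
Hence VC = price − CM = £160.73 − £35.1253 = £125.60.

£125.60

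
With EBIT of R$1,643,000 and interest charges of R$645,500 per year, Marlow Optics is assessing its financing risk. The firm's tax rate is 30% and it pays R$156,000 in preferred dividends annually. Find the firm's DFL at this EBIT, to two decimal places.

Interest = R$645,500.00.
Preferred dividends grossed up pre-tax: R$156,000 / (1 − 0.30) = R$222,857.14.
DFL = EBIT ÷ [EBIT − I − D_p/(1−t)] = R$1,643,000 ÷ [R$1,643,000 − R$645,500.00 − R$222,857.14] = R$1,643,000 ÷ R$774,642.86 = 2.1210.

2.12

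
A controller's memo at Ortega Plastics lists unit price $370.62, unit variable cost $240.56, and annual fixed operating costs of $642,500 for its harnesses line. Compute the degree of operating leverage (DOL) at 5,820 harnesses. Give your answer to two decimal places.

6.61

Contribution at this volume is 5,820 × $130.06 = $756,949.20.
Subtracting fixed costs: EBIT = $756,949.20 − $642,500 = $114,449.20.
So DOL = total CM / EBIT = $756,949.20 / $114,449.20 = 6.6138.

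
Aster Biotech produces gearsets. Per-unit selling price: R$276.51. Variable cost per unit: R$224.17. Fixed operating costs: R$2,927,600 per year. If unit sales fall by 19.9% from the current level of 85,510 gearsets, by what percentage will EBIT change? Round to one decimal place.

At 85,510 units, contribution = 85,510 × R$52.34 = R$4,475,593.40.
Subtracting fixed costs: EBIT = R$4,475,593.40 − R$2,927,600 = R$1,547,993.40.
So DOL = total CM / EBIT = R$4,475,593.40 / R$1,547,993.40 = 2.8912.
%ΔEBIT = DOL × %ΔSales = 2.8912 × -19.9% = -57.5%.

-57.5%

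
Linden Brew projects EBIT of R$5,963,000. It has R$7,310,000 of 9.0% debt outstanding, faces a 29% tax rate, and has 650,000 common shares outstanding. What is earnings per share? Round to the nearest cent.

R$5.79

Pre-tax income = R$5,963,000 − R$657,900.00 = R$5,305,100.00.
Net income = R$5,305,100.00 × (1 − 0.29) = R$3,766,621.00.
EPS = R$3,766,621.00 ÷ 650,000 = R$5.79.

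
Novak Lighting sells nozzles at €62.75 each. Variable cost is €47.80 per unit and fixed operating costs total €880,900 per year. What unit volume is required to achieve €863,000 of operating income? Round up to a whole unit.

116,649 nozzles

Each unit contributes €62.75 − €47.80 = €14.95.
Need Q such that Q × €14.95 − €880,900 = €863,000, i.e. Q = €1,743,900 / €14.95 = 116,648.83 → 116,649.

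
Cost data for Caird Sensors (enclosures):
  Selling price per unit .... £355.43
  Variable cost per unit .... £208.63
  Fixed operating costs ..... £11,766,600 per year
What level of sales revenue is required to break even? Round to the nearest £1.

Contribution margin per unit = £355.43 − £208.63 = £146.80, a CM ratio of £146.80 ÷ £355.43 = 0.4130.
Break-even sales = FC ÷ CM ratio = £11,766,600 × £355.43 / £146.80 = £28,489,119.

£28,489,119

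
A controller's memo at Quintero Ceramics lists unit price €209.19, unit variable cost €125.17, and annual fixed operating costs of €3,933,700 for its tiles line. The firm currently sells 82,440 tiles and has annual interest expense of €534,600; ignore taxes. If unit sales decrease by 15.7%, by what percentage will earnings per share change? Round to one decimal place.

Contribution at this volume is 82,440 × €84.02 = €6,926,608.80.
Subtracting fixed costs: EBIT = €6,926,608.80 − €3,933,700 = €2,992,908.80.
After interest of €534,600.00, pre-tax earnings = €2,458,308.80.
DCL = total CM / (EBIT − I) = €6,926,608.80 / €2,458,308.80 = 2.8176.
EPS therefore changes by 2.8176 × (-15.7%) = -44.2%.

-44.2%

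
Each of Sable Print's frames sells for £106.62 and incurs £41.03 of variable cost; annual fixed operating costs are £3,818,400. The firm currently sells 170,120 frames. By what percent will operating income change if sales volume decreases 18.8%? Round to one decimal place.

At 170,120 units, contribution = 170,120 × £65.59 = £11,158,170.80.
Operating income = contribution − fixed costs = £11,158,170.80 − £3,818,400 = £7,339,770.80.
So DOL = total CM / EBIT = £11,158,170.80 / £7,339,770.80 = 1.5202.
So EBIT moves 1.5202 × (-18.8%) = -28.6%.

-28.6%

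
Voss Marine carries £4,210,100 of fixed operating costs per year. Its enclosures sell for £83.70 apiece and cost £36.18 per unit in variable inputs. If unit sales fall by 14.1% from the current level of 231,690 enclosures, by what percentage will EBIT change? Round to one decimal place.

-22.8%

Total contribution margin = 231,690 × £47.52 = £11,009,908.80.
Subtracting fixed costs: EBIT = £11,009,908.80 − £4,210,100 = £6,799,808.80.
Degree of operating leverage = £11,009,908.80 / £6,799,808.80 = 1.6191.
So EBIT moves 1.6191 × (-14.1%) = -22.8%.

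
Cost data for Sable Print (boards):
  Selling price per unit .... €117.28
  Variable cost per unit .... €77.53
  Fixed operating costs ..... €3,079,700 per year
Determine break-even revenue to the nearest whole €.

€9,086,471

CM per unit = €117.28 − €77.53 = €39.75; CM ratio = €39.75 / €117.28 = 0.3389.
Break-even sales = FC ÷ CM ratio = €3,079,700 × €117.28 / €39.75 = €9,086,471.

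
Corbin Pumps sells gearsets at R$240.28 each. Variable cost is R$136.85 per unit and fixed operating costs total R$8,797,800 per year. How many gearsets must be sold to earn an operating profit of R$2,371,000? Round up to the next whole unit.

Contribution margin per unit = R$240.28 − R$136.85 = R$103.43.
Required volume = (fixed costs + target profit) ÷ CM = (R$8,797,800 + R$2,371,000) ÷ R$103.43 = 107,984.14, so 107,985 gearsets.

107,985 gearsets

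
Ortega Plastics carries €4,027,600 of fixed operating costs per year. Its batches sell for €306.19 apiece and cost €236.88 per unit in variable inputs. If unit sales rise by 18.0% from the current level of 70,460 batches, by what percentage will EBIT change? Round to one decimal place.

At 70,460 units, contribution = 70,460 × €69.31 = €4,883,582.60.
Subtracting fixed costs: EBIT = €4,883,582.60 − €4,027,600 = €855,982.60.
So DOL = total CM / EBIT = €4,883,582.60 / €855,982.60 = 5.7052.
So EBIT moves 5.7052 × (+18.0%) = +102.7%.

+102.7%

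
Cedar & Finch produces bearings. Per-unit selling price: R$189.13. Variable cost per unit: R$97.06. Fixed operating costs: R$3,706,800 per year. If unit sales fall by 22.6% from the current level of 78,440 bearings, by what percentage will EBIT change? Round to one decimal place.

-46.4%

Total contribution margin = 78,440 × R$92.07 = R$7,221,970.80.
Subtracting fixed costs: EBIT = R$7,221,970.80 − R$3,706,800 = R$3,515,170.80.
DOL = contribution ÷ EBIT = R$7,221,970.80 ÷ R$3,515,170.80 = 2.0545.
%ΔEBIT = DOL × %ΔSales = 2.0545 × -22.6% = -46.4%.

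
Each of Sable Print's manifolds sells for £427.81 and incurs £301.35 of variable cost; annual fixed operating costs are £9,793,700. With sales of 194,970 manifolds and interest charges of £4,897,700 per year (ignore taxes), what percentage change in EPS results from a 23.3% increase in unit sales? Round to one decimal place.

+57.7%

At 194,970 units, contribution = 194,970 × £126.46 = £24,655,906.20.
Subtracting fixed costs: EBIT = £24,655,906.20 − £9,793,700 = £14,862,206.20.
Interest = £4,897,700.00, so EBIT − I = £9,964,506.20.
Degree of combined leverage = contribution ÷ (EBIT − I) = £24,655,906.20 ÷ £9,964,506.20 = 2.4744.
%ΔEPS = DCL × %ΔSales = 2.4744 × +23.3% = +57.7%.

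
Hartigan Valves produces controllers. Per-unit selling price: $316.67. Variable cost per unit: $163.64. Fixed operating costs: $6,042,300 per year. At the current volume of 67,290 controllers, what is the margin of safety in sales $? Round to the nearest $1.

$8,805,195

Each unit contributes $316.67 − $163.64 = $153.03. Break-even units = $6,042,300 ÷ $153.03 = 39,484.41; break-even revenue = 39,484.41 × $316.67 = $12,503,529.64.
Current sales = 67,290 × $316.67 = $21,308,724.30.
Margin of safety = $21,308,724.30 − $12,503,529.64 = $8,805,195.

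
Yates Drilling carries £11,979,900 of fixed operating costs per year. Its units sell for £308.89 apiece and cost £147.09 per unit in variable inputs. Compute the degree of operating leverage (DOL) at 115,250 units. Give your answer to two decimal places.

At 115,250 units, contribution = 115,250 × £161.80 = £18,647,450.00.
Operating income = contribution − fixed costs = £18,647,450.00 − £11,979,900 = £6,667,550.00.
DOL = contribution ÷ EBIT = £18,647,450.00 ÷ £6,667,550.00 = 2.7967.

2.80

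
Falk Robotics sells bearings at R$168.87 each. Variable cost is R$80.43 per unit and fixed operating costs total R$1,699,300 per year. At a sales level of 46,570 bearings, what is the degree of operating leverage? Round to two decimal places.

1.70

At 46,570 units, contribution = 46,570 × R$88.44 = R$4,118,650.80.
Operating income = contribution − fixed costs = R$4,118,650.80 − R$1,699,300 = R$2,419,350.80.
Degree of operating leverage = R$4,118,650.80 / R$2,419,350.80 = 1.7024.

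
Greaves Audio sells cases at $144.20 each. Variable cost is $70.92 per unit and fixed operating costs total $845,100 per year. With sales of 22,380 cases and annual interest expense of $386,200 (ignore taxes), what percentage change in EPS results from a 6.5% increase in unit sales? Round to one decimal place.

At 22,380 units, contribution = 22,380 × $73.28 = $1,640,006.40.
Subtracting fixed costs: EBIT = $1,640,006.40 − $845,100 = $794,906.40.
After interest of $386,200.00, pre-tax earnings = $408,706.40.
Degree of combined leverage = contribution ÷ (EBIT − I) = $1,640,006.40 ÷ $408,706.40 = 4.0127.
EPS therefore changes by 4.0127 × (+6.5%) = +26.1%.

+26.1%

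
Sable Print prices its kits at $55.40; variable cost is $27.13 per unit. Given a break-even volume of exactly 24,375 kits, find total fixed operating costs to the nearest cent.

Unit CM = price − variable cost = $55.40 − $27.13 = $28.27.
Fixed costs = break-even units × CM = 24,375 × $28.27 = $689,081.25.

$689,081.25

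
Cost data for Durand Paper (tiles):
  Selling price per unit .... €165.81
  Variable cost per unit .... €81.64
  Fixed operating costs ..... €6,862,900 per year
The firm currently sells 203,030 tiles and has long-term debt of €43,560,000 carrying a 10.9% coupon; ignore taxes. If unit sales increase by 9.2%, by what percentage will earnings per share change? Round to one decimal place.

+28.7%

At 203,030 units, contribution = 203,030 × €84.17 = €17,089,035.10.
Subtracting fixed costs: EBIT = €17,089,035.10 − €6,862,900 = €10,226,135.10.
Interest = €4,748,040.00, so EBIT − I = €5,478,095.10.
DCL = total CM / (EBIT − I) = €17,089,035.10 / €5,478,095.10 = 3.1195.
EPS therefore changes by 3.1195 × (+9.2%) = +28.7%.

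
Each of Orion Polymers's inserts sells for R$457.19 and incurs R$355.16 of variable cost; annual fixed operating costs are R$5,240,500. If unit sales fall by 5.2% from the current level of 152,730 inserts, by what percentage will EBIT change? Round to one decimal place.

Contribution at this volume is 152,730 × R$102.03 = R$15,583,041.90.
Operating income = contribution − fixed costs = R$15,583,041.90 − R$5,240,500 = R$10,342,541.90.
DOL = contribution ÷ EBIT = R$15,583,041.90 ÷ R$10,342,541.90 = 1.5067.
So EBIT moves 1.5067 × (-5.2%) = -7.8%.

-7.8%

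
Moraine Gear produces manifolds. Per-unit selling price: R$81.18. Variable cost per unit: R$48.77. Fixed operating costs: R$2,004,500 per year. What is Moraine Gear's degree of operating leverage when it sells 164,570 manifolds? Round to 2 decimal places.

1.60

At 164,570 units, contribution = 164,570 × R$32.41 = R$5,333,713.70.
Operating income = contribution − fixed costs = R$5,333,713.70 − R$2,004,500 = R$3,329,213.70.
Degree of operating leverage = R$5,333,713.70 / R$3,329,213.70 = 1.6021.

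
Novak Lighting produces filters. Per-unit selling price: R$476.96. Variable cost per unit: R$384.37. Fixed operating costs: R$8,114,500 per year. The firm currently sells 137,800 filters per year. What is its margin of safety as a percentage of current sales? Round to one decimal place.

36.4%

Contribution margin per unit = R$476.96 − R$384.37 = R$92.59. Break-even units = R$8,114,500 ÷ R$92.59 = 87,639.05; break-even revenue = 87,639.05 × R$476.96 = R$41,800,323.15.
Current sales = 137,800 × R$476.96 = R$65,725,088.00.
Margin of safety = (R$65,725,088.00 − R$41,800,323.15) ÷ R$65,725,088.00 = 36.4%.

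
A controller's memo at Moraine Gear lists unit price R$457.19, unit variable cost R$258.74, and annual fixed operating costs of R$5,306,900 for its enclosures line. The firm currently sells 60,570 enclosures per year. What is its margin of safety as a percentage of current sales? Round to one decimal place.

55.8%

Unit CM = price − variable cost = R$457.19 − R$258.74 = R$198.45. Break-even units = R$5,306,900 ÷ R$198.45 = 26,741.75; break-even revenue = 26,741.75 × R$457.19 = R$12,226,060.02.
Actual sales revenue = 60,570 × R$457.19 = R$27,691,998.30.
Margin of safety = (R$27,691,998.30 − R$12,226,060.02) ÷ R$27,691,998.30 = 55.8%.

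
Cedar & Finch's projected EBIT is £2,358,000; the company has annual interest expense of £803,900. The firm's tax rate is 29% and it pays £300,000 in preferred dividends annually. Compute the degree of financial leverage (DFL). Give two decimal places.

2.08

Interest = £803,900.00.
Pre-tax preferred-dividend burden = £300,000 ÷ (1 − 0.29) = £422,535.21.
DFL = EBIT ÷ [EBIT − I − D_p/(1−t)] = £2,358,000 ÷ [£2,358,000 − £803,900.00 − £422,535.21] = £2,358,000 ÷ £1,131,564.79 = 2.0838.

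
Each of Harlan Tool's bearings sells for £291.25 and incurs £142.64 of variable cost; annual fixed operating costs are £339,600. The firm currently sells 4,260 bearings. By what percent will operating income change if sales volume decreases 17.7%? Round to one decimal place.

-38.2%

At 4,260 units, contribution = 4,260 × £148.61 = £633,078.60.
Operating income = contribution − fixed costs = £633,078.60 − £339,600 = £293,478.60.
DOL = contribution ÷ EBIT = £633,078.60 ÷ £293,478.60 = 2.1572.
So EBIT moves 2.1572 × (-17.7%) = -38.2%.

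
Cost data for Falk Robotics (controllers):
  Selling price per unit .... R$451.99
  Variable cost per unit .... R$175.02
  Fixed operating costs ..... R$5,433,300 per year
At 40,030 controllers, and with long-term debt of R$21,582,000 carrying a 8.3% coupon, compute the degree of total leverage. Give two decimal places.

Contribution at this volume is 40,030 × R$276.97 = R$11,087,109.10.
EBIT = R$11,087,109.10 − R$5,433,300 = R$5,653,809.10. Interest = R$1,791,306.00, so EBIT − I = R$3,862,503.10.
Degree of total leverage = total CM / (EBIT − interest) = R$11,087,109.10 / R$3,862,503.10 = 2.8704.

2.87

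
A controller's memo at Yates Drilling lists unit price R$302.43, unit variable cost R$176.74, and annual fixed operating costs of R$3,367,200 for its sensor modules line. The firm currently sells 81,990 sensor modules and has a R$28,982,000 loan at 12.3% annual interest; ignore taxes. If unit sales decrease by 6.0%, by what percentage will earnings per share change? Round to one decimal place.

Total contribution margin = 81,990 × R$125.69 = R$10,305,323.10.
Subtracting fixed costs: EBIT = R$10,305,323.10 − R$3,367,200 = R$6,938,123.10.
After interest of R$3,564,786.00, pre-tax earnings = R$3,373,337.10.
Degree of combined leverage = contribution ÷ (EBIT − I) = R$10,305,323.10 ÷ R$3,373,337.10 = 3.0549.
%ΔEPS = DCL × %ΔSales = 3.0549 × -6.0% = -18.3%.

-18.3%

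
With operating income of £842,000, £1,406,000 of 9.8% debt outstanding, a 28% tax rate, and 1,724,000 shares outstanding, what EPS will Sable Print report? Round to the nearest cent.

Pre-tax income = £842,000 − £137,788.00 = £704,212.00.
After tax at 28%: net income = £704,212.00 × 0.72 = £507,032.64.
EPS = £507,032.64 ÷ 1,724,000 = £0.29.

£0.29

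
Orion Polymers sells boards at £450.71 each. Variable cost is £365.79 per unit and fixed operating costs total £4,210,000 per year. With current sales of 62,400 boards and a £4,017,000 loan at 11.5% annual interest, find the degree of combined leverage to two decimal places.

Contribution at this volume is 62,400 × £84.92 = £5,299,008.00.
EBIT = £5,299,008.00 − £4,210,000 = £1,089,008.00. Interest = £461,955.00, so EBIT − I = £627,053.00.
DCL = contribution ÷ (EBIT − I) = £5,299,008.00 ÷ £627,053.00 = 8.4507.

8.45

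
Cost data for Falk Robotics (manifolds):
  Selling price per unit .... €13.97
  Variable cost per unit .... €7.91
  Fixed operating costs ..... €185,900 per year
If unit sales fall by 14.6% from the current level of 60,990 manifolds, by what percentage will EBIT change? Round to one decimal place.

-29.4%

Total contribution margin = 60,990 × €6.06 = €369,599.40.
Subtracting fixed costs: EBIT = €369,599.40 − €185,900 = €183,699.40.
DOL = contribution ÷ EBIT = €369,599.40 ÷ €183,699.40 = 2.0120.
Operating income changes by 2.0120 × -14.6% = -29.4%.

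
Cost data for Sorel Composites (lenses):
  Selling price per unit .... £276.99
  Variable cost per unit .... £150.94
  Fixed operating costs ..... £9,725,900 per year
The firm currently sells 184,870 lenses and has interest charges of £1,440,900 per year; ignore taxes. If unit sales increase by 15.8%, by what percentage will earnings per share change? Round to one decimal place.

+30.3%

Total contribution margin = 184,870 × £126.05 = £23,302,863.50.
Operating income = contribution − fixed costs = £23,302,863.50 − £9,725,900 = £13,576,963.50.
Interest = £1,440,900.00, so EBIT − I = £12,136,063.50.
Degree of combined leverage = contribution ÷ (EBIT − I) = £23,302,863.50 ÷ £12,136,063.50 = 1.9201.
%ΔEPS = DCL × %ΔSales = 1.9201 × +15.8% = +30.3%.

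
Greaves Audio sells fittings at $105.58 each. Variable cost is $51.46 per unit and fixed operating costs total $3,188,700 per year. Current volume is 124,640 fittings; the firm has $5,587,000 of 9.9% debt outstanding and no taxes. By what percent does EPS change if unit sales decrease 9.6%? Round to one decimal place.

-21.6%

Contribution at this volume is 124,640 × $54.12 = $6,745,516.80.
Subtracting fixed costs: EBIT = $6,745,516.80 − $3,188,700 = $3,556,816.80.
Interest = $553,113.00, so EBIT − I = $3,003,703.80.
DCL = total CM / (EBIT − I) = $6,745,516.80 / $3,003,703.80 = 2.2457.
EPS therefore changes by 2.2457 × (-9.6%) = -21.6%.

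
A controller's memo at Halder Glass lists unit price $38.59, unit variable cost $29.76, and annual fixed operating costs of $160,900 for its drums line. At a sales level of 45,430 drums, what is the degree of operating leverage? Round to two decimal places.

Contribution at this volume is 45,430 × $8.83 = $401,146.90.
EBIT = $401,146.90 − $160,900 = $240,246.90.
Degree of operating leverage = $401,146.90 / $240,246.90 = 1.6697.

1.67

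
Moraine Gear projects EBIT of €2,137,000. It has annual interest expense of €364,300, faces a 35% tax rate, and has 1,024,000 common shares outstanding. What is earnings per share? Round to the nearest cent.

Interest = €364,300.00, so EBT = €2,137,000 − €364,300.00 = €1,772,700.00.
After tax at 35%: net income = €1,772,700.00 × 0.65 = €1,152,255.00.
Per share: €1,152,255.00 / 1,024,000 shares = €1.13.

€1.13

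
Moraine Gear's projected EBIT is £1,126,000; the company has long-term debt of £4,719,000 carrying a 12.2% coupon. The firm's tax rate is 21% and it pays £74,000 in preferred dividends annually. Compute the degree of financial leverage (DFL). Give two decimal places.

2.47

Annual interest charges come to £575,718.00.
Preferred dividends grossed up pre-tax: £74,000 / (1 − 0.21) = £93,670.89.
DFL = EBIT ÷ [EBIT − I − D_p/(1−t)] = £1,126,000 ÷ [£1,126,000 − £575,718.00 − £93,670.89] = £1,126,000 ÷ £456,611.11 = 2.4660.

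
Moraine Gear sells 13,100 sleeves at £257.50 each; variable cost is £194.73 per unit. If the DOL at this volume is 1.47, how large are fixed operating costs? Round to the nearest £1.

At 13,100 units, contribution = 13,100 × £62.77 = £822,287.00.
DOL = contribution / EBIT, so EBIT = £822,287.00 / 1.47 = £559,378.91.
Fixed costs = CM − EBIT = £822,287.00 − £559,378.91 = £262,908.

£262,908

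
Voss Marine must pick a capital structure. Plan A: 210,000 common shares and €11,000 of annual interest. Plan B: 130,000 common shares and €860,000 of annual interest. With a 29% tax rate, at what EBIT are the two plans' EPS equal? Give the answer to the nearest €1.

€2,239,625

Set EPS_A = EPS_B: (EBIT − €11,000)(1 − 0.29) ÷ 210,000 = (EBIT − €860,000)(1 − 0.29) ÷ 130,000.
The (1 − t) factor cancels: (EBIT − 11,000) × 130,000 = (EBIT − 860,000) × 210,000.
EBIT × (210,000 − 130,000) = 860,000 × 210,000 − 11,000 × 130,000 = 179,170,000,000, so EBIT = 179,170,000,000 ÷ 80,000 = 2,239,625.00.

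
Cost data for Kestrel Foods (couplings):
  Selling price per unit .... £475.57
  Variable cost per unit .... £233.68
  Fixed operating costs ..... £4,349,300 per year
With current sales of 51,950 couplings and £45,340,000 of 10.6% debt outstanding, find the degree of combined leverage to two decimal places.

3.68

At 51,950 units, contribution = 51,950 × £241.89 = £12,566,185.50.
EBIT = £12,566,185.50 − £4,349,300 = £8,216,885.50. Interest = £4,806,040.00.
DOL = £12,566,185.50 ÷ £8,216,885.50 = 1.5293; DFL = £8,216,885.50 ÷ £3,410,845.50 = 2.4090.
Combined leverage = 1.5293 × 2.4090 = 3.6841.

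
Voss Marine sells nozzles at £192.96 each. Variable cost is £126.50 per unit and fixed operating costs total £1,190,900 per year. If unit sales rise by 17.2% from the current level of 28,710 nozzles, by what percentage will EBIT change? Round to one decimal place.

At 28,710 units, contribution = 28,710 × £66.46 = £1,908,066.60.
EBIT = £1,908,066.60 − £1,190,900 = £717,166.60.
DOL = contribution ÷ EBIT = £1,908,066.60 ÷ £717,166.60 = 2.6606.
So EBIT moves 2.6606 × (+17.2%) = +45.8%.

+45.8%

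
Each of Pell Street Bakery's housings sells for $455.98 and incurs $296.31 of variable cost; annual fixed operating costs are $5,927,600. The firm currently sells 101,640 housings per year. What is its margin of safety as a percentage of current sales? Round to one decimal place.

Unit CM = price − variable cost = $455.98 − $296.31 = $159.67. Break-even units = $5,927,600 ÷ $159.67 = 37,124.07; break-even revenue = 37,124.07 × $455.98 = $16,927,832.70.
Actual sales revenue = 101,640 × $455.98 = $46,345,807.20.
Margin of safety = ($46,345,807.20 − $16,927,832.70) ÷ $46,345,807.20 = 63.5%.

63.5%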